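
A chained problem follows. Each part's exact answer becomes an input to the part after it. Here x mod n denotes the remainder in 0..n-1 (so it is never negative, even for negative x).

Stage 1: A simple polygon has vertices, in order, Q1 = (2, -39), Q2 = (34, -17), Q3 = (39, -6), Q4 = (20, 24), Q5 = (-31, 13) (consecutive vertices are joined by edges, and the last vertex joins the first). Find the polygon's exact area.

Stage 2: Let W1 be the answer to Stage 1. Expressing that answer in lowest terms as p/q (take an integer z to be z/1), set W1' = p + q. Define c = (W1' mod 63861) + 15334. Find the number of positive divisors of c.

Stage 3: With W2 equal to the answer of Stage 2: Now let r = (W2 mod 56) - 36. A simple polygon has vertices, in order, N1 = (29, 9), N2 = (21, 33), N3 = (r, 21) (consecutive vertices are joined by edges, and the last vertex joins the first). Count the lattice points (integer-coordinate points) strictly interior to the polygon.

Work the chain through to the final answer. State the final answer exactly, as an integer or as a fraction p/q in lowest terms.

Stage 1: cross terms: (2*-17 - 34*-39)=1292, (34*-6 - 39*-17)=459, (39*24 - 20*-6)=1056, (20*13 - -31*24)=1004, (-31*-39 - 2*13)=1183; twice the area = |4994| = 4994; area = 2497; answer 2497
Stage 2: W1 = 2497; threaded value p + q = 2498; c = 17832; 17832 = 2^3 * 3 * 743; number of divisors = (3+1) * (1+1) * (1+1) = 16; answer 16
Stage 3: W2 = 16; r = -20; cross terms: (29*33 - 21*9)=768, (21*21 - -20*33)=1101, (-20*9 - 29*21)=-789; twice the area = |1080| = 1080; area = 540; boundary points = 8 + 1 + 1 = 10; strictly interior points = area - boundary/2 + 1 = 536; answer 536

536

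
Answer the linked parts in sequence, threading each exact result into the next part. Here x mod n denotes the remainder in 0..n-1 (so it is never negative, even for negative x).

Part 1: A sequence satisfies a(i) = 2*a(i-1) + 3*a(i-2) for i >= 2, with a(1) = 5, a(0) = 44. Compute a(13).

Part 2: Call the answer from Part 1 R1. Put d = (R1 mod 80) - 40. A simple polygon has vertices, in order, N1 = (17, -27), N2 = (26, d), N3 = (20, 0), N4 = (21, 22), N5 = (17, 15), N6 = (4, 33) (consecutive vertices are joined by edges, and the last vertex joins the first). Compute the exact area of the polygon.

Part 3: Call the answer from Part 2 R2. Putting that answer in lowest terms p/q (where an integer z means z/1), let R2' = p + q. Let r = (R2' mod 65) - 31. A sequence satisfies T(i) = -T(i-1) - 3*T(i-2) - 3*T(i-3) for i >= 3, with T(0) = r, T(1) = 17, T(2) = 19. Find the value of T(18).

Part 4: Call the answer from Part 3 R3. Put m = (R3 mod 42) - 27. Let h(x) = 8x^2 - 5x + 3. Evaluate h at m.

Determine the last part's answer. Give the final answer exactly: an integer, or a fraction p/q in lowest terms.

753

Part 1: a(2) = 2*(5) + 3*(44) = 142; iterating: a(2)=142, a(3)=299, a(4)=1024, a(5)=2945, a(6)=8962, a(7)=26759, a(8)=80404, a(9)=241085, a(10)=723382, a(11)=2170019, a(12)=6510184, a(13)=19530425; answer 19530425
Part 2: R1 = 19530425; d = -15; cross terms: (17*-15 - 26*-27)=447, (26*0 - 20*-15)=300, (20*22 - 21*0)=440, (21*15 - 17*22)=-59, (17*33 - 4*15)=501, (4*-27 - 17*33)=-669; twice the area = |960| = 960; area = 480; answer 480
Part 3: R2 = 480; threaded value p + q = 481; r = -5; T(3) = -1*(19) - 3*(17) - 3*(-5) = -55; iterating: T(3)=-55, T(4)=-53, T(5)=161, T(6)=163, T(7)=-487, T(8)=-485, T(9)=1457, T(10)=1459, T(11)=-4375, T(12)=-4373, T(13)=13121, T(14)=13123, T(15)=-39367, T(16)=-39365, T(17)=118097, T(18)=118099; answer 118099
Part 4: R3 = 118099; m = 10; 8*(10)^2 - 5*(10)^1 + 3 = (800) + (-50) + (3) = 753; answer 753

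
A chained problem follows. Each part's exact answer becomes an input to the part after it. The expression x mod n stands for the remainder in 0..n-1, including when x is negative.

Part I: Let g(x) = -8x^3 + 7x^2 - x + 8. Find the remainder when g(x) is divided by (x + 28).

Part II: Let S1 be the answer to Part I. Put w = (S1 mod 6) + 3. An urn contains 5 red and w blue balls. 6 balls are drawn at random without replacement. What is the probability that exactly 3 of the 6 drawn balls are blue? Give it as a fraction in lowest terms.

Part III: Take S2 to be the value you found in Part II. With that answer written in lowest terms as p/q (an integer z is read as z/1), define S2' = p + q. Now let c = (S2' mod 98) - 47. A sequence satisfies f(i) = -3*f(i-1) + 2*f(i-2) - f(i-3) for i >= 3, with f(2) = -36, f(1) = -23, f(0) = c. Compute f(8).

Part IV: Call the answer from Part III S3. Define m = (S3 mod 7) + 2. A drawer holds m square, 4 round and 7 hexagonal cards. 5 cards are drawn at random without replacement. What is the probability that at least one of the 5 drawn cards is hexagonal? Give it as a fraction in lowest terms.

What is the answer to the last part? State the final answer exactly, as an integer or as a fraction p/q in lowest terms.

Part I: remainder = value at the root: -8*(-28)^3 + 7*(-28)^2 - 1*(-28)^1 + 8 = (175616) + (5488) + (28) + (8) = 181140; answer 181140
Part II: S1 = 181140; w = 3; total draws C(8,6) = 28; favorable C(3,3)*C(5,3) = 10; P = 5/14; answer 5/14
Part III: S2 = 5/14; threaded value p + q = 19; c = -28; f(3) = -3*(-36) + 2*(-23) - 1*(-28) = 90; iterating: f(3)=90, f(4)=-319, f(5)=1173, f(6)=-4247, f(7)=15406, f(8)=-55885; answer -55885
Part IV: S3 = -55885; m = 5; total draws C(16,5) = 4368; complement C(9,5) = 126; favorable 4368 - 126 = 4242; P = 101/104; answer 101/104

101/104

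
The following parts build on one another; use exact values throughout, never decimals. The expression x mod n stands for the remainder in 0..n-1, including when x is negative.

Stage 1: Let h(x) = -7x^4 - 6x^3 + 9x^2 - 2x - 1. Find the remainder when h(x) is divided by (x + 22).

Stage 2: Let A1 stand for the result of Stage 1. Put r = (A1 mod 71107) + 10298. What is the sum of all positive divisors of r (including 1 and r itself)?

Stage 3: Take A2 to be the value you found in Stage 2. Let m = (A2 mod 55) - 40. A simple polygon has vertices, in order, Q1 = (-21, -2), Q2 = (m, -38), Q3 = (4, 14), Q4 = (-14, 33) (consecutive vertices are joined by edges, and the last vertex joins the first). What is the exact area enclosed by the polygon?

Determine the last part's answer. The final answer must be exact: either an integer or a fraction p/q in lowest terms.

Stage 1: remainder = value at the root: -7*(-22)^4 - 6*(-22)^3 + 9*(-22)^2 - 2*(-22)^1 - 1 = (-1639792) + (63888) + (4356) + (44) + (-1) = -1571505; answer -1571505
Stage 2: A1 = -1571505; r = 74254; 74254 = 2 * 137 * 271; sigma = (1 + 2) * (1 + 137) * (1 + 271) = 3 * 138 * 272 = 112608; answer 112608
Stage 3: A2 = 112608; m = -17; cross terms: (-21*-38 - -17*-2)=764, (-17*14 - 4*-38)=-86, (4*33 - -14*14)=328, (-14*-2 - -21*33)=721; twice the area = |1727| = 1727; area = 1727/2; answer 1727/2

1727/2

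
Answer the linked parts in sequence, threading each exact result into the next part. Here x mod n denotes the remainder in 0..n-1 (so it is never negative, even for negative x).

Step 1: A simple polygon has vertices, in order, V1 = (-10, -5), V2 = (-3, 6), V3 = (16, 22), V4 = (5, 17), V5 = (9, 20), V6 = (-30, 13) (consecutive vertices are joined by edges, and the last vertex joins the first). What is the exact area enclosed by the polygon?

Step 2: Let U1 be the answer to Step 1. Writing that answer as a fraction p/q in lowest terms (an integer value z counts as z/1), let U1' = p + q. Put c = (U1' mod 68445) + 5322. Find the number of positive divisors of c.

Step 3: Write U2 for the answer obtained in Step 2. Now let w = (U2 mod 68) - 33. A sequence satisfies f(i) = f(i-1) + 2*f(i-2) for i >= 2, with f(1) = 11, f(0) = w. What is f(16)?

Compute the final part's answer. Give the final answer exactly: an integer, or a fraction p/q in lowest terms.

-393239

Step 1: cross terms: (-10*6 - -3*-5)=-75, (-3*22 - 16*6)=-162, (16*17 - 5*22)=162, (5*20 - 9*17)=-53, (9*13 - -30*20)=717, (-30*-5 - -10*13)=280; twice the area = |869| = 869; area = 869/2; answer 869/2
Step 2: U1 = 869/2; threaded value p + q = 871; c = 6193; 6193 = 11 * 563; number of divisors = (1+1) * (1+1) = 4; answer 4
Step 3: U2 = 4; w = -29; f(2) = 1*(11) + 2*(-29) = -47; iterating: f(2)=-47, f(3)=-25, f(4)=-119, f(5)=-169, f(6)=-407, f(7)=-745, f(8)=-1559, f(9)=-3049, f(10)=-6167, f(11)=-12265, f(12)=-24599, f(13)=-49129, f(14)=-98327, f(15)=-196585, f(16)=-393239; answer -393239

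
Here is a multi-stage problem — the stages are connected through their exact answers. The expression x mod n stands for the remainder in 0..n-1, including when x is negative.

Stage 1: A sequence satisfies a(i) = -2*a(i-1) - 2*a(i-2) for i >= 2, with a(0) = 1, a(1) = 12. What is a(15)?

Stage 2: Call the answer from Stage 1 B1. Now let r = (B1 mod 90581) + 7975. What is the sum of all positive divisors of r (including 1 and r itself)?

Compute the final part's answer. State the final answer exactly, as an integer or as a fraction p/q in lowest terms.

Stage 1: a(2) = -2*(12) - 2*(1) = -26; iterating: a(2)=-26, a(3)=28, a(4)=-4, a(5)=-48, a(6)=104, a(7)=-112, a(8)=16, a(9)=192, a(10)=-416, a(11)=448, a(12)=-64, a(13)=-768, a(14)=1664, a(15)=-1792; answer -1792
Stage 2: B1 = -1792; r = 96764; 96764 = 2^2 * 17 * 1423; sigma = (1 + 2 + 4) * (1 + 17) * (1 + 1423) = 7 * 18 * 1424 = 179424; answer 179424

179424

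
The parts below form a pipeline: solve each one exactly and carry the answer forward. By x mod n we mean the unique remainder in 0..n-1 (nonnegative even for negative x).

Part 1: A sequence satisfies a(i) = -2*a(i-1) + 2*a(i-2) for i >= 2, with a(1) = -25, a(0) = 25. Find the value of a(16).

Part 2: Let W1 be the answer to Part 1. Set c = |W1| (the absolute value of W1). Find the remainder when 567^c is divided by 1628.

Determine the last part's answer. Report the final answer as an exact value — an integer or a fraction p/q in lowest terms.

Part 1: a(2) = -2*(-25) + 2*(25) = 100; iterating: a(2)=100, a(3)=-250, a(4)=700, a(5)=-1900, a(6)=5200, a(7)=-14200, a(8)=38800, a(9)=-106000, a(10)=289600, a(11)=-791200, a(12)=2161600, a(13)=-5905600, a(14)=16134400, a(15)=-44080000, a(16)=120428800; answer 120428800
Part 2: W1 = 120428800; c = 120428800; squarings mod 1628: 567^1=567, 567^2=773, 567^4=53, 567^8=1181, 567^16=1193, 567^32=377, 567^64=493, 567^128=477, 567^256=1237, 567^512=1477, 567^1024=9, 567^2048=81, 567^4096=49, 567^8192=773, 567^16384=53, 567^32768=1181, 567^65536=1193, 567^131072=377, 567^262144=493, 567^524288=477, 567^1048576=1237, 567^2097152=1477, 567^4194304=9, 567^8388608=81, 567^16777216=49, 567^33554432=773, 567^67108864=53; 567^120428800 = 567^256 * 567^2048 * 567^4096 * 567^32768 * 567^65536 * 567^262144 * 567^524288 * 567^2097152 * 567^16777216 * 567^33554432 * 567^67108864 = 749 (mod 1628); answer 749

749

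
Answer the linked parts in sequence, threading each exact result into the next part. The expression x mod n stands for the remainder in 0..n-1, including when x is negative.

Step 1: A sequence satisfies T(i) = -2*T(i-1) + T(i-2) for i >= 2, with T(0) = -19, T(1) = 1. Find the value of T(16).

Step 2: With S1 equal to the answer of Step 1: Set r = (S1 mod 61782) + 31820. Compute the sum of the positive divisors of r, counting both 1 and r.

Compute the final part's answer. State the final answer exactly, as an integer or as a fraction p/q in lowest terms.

Step 1: T(2) = -2*(1) + 1*(-19) = -21; iterating: T(2)=-21, T(3)=43, T(4)=-107, T(5)=257, T(6)=-621, T(7)=1499, T(8)=-3619, T(9)=8737, T(10)=-21093, T(11)=50923, T(12)=-122939, T(13)=296801, T(14)=-716541, T(15)=1729883, T(16)=-4176307; answer -4176307
Step 2: S1 = -4176307; r = 56689; 56689 = 83 * 683; sigma = (1 + 83) * (1 + 683) = 84 * 684 = 57456; answer 57456

57456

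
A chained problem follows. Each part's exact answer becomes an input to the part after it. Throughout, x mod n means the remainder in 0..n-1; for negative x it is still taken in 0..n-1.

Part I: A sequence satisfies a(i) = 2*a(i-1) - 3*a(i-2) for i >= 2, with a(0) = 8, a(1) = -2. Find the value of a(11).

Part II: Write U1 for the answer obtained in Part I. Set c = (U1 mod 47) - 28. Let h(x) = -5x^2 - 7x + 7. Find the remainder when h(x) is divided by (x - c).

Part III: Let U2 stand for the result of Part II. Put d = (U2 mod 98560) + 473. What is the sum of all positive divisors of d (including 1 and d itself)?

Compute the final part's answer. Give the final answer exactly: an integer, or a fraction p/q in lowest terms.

Part I: a(2) = 2*(-2) - 3*(8) = -28; iterating: a(2)=-28, a(3)=-50, a(4)=-16, a(5)=118, a(6)=284, a(7)=214, a(8)=-424, a(9)=-1490, a(10)=-1708, a(11)=1054; answer 1054
Part II: U1 = 1054; c = -8; remainder = value at the root: -5*(-8)^2 - 7*(-8)^1 + 7 = (-320) + (56) + (7) = -257; answer -257
Part III: U2 = -257; d = 98776; 98776 = 2^3 * 12347; sigma = (1 + 2 + 4 + 8) * (1 + 12347) = 15 * 12348 = 185220; answer 185220

185220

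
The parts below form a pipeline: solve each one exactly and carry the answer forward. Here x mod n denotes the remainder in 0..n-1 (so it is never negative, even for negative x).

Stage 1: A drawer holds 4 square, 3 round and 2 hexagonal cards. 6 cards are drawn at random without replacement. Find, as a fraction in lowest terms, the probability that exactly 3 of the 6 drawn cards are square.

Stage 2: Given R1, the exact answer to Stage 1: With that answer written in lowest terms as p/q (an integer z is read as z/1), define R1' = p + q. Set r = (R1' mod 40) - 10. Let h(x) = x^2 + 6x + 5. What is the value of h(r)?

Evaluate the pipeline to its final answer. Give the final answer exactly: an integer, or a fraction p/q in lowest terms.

Stage 1: total draws C(9,6) = 84; favorable C(4,3)*C(5,3) = 40; P = 10/21; answer 10/21
Stage 2: R1 = 10/21; threaded value p + q = 31; r = 21; 1*(21)^2 + 6*(21)^1 + 5 = (441) + (126) + (5) = 572; answer 572

572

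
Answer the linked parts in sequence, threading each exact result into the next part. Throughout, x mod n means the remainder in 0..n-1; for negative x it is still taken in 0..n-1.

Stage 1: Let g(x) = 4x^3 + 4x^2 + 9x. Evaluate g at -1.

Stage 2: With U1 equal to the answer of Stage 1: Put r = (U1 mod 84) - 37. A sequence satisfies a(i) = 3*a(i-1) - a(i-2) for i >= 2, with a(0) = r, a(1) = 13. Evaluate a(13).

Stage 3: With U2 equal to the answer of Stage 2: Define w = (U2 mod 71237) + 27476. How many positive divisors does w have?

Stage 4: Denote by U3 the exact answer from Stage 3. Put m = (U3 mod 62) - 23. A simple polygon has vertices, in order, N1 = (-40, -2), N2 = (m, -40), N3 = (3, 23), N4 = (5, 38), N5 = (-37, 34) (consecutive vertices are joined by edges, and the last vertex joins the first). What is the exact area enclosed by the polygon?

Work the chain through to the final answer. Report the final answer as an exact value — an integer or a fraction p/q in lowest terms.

Stage 1: 4*(-1)^3 + 4*(-1)^2 + 9*(-1)^1 = (-4) + (4) + (-9) = -9; answer -9
Stage 2: U1 = -9; r = 38; a(2) = 3*(13) - 1*(38) = 1; iterating: a(2)=1, a(3)=-10, a(4)=-31, a(5)=-83, a(6)=-218, a(7)=-571, a(8)=-1495, a(9)=-3914, a(10)=-10247, a(11)=-26827, a(12)=-70234, a(13)=-183875; answer -183875
Stage 3: U2 = -183875; w = 57312; 57312 = 2^5 * 3^2 * 199; number of divisors = (5+1) * (2+1) * (1+1) = 36; answer 36
Stage 4: U3 = 36; m = 13; cross terms: (-40*-40 - 13*-2)=1626, (13*23 - 3*-40)=419, (3*38 - 5*23)=-1, (5*34 - -37*38)=1576, (-37*-2 - -40*34)=1434; twice the area = |5054| = 5054; area = 2527; answer 2527

2527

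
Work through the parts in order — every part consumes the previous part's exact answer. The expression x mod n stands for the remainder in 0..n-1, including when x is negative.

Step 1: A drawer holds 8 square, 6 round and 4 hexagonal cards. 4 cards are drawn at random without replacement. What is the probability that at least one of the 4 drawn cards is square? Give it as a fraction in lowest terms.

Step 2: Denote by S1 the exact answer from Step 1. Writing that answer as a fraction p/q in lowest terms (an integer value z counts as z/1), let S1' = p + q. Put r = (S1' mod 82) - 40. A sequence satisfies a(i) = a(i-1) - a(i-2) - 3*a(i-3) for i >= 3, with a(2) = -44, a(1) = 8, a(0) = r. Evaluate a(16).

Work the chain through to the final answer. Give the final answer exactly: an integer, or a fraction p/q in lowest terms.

-61751

Step 1: total draws C(18,4) = 3060; complement C(10,4) = 210; favorable 3060 - 210 = 2850; P = 95/102; answer 95/102
Step 2: S1 = 95/102; threaded value p + q = 197; r = -7; a(3) = 1*(-44) - 1*(8) - 3*(-7) = -31; iterating: a(3)=-31, a(4)=-11, a(5)=152, a(6)=256, a(7)=137, a(8)=-575, a(9)=-1480, a(10)=-1316, a(11)=1889, a(12)=7645, a(13)=9704, a(14)=-3608, a(15)=-36247, a(16)=-61751; answer -61751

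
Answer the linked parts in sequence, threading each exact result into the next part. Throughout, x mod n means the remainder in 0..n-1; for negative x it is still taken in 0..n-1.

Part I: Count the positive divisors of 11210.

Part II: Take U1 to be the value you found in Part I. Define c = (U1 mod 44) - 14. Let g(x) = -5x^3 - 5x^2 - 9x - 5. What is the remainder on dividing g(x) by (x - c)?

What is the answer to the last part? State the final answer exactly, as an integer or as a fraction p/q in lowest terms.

Part I: 11210 = 2 * 5 * 19 * 59; number of divisors = (1+1) * (1+1) * (1+1) * (1+1) = 16; answer 16
Part II: U1 = 16; c = 2; remainder = value at the root: -5*(2)^3 - 5*(2)^2 - 9*(2)^1 - 5 = (-40) + (-20) + (-18) + (-5) = -83; answer -83

-83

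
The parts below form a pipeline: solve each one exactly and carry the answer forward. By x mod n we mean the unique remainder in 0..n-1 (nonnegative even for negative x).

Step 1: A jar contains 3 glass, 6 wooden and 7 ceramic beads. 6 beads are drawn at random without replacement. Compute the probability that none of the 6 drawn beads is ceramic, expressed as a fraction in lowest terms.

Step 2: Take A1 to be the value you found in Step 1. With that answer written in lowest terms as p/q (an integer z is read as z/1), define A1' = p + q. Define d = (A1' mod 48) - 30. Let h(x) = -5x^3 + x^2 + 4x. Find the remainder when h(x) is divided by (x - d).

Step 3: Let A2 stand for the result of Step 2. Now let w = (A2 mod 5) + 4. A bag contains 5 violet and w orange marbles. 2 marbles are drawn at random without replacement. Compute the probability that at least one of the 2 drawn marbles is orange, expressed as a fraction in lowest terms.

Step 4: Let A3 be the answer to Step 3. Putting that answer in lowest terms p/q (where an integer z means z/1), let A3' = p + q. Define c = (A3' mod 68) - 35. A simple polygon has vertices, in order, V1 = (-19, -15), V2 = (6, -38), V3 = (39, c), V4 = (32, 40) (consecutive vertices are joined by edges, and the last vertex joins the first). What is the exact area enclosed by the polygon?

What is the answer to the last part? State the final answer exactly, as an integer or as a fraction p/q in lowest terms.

Step 1: total draws C(16,6) = 8008; favorable C(9,6) = 84; P = 3/286; answer 3/286
Step 2: A1 = 3/286; threaded value p + q = 289; d = -29; remainder = value at the root: -5*(-29)^3 + 1*(-29)^2 + 4*(-29)^1 = (121945) + (841) + (-116) = 122670; answer 122670
Step 3: A2 = 122670; w = 4; total draws C(9,2) = 36; complement C(5,2) = 10; favorable 36 - 10 = 26; P = 13/18; answer 13/18
Step 4: A3 = 13/18; threaded value p + q = 31; c = -4; cross terms: (-19*-38 - 6*-15)=812, (6*-4 - 39*-38)=1458, (39*40 - 32*-4)=1688, (32*-15 - -19*40)=280; twice the area = |4238| = 4238; area = 2119; answer 2119

2119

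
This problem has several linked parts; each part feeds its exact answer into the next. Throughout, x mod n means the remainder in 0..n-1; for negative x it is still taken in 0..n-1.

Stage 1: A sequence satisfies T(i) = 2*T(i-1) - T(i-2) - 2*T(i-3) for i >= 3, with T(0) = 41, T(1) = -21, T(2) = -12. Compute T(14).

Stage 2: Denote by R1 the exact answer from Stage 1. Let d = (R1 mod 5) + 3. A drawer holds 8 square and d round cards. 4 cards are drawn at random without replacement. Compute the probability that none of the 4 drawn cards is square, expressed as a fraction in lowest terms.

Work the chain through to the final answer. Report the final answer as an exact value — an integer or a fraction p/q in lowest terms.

Stage 1: T(3) = 2*(-12) - 1*(-21) - 2*(41) = -85; iterating: T(3)=-85, T(4)=-116, T(5)=-123, T(6)=40, T(7)=435, T(8)=1076, T(9)=1637, T(10)=1328, T(11)=-1133, T(12)=-6868, T(13)=-15259, T(14)=-21384; answer -21384
Stage 2: R1 = -21384; d = 4; total draws C(12,4) = 495; favorable C(4,4) = 1; P = 1/495; answer 1/495

1/495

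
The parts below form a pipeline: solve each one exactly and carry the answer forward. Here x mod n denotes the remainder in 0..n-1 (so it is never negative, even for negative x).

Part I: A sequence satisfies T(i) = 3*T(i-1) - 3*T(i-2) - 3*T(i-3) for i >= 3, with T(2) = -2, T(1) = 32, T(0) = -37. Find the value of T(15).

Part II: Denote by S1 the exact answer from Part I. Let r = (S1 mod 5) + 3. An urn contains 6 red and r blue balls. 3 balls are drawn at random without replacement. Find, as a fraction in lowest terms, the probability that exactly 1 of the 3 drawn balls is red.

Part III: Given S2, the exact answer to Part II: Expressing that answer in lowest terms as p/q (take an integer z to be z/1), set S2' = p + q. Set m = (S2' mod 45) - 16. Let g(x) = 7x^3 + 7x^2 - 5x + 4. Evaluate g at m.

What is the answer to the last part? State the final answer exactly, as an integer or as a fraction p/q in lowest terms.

Part I: T(3) = 3*(-2) - 3*(32) - 3*(-37) = 9; iterating: T(3)=9, T(4)=-63, T(5)=-210, T(6)=-468, T(7)=-585, T(8)=279, T(9)=3996, T(10)=12906, T(11)=25893, T(12)=26973, T(13)=-35478, T(14)=-265032, T(15)=-769581; answer -769581
Part II: S1 = -769581; r = 7; total draws C(13,3) = 286; favorable C(6,1)*C(7,2) = 126; P = 63/143; answer 63/143
Part III: S2 = 63/143; threaded value p + q = 206; m = 10; 7*(10)^3 + 7*(10)^2 - 5*(10)^1 + 4 = (7000) + (700) + (-50) + (4) = 7654; answer 7654

7654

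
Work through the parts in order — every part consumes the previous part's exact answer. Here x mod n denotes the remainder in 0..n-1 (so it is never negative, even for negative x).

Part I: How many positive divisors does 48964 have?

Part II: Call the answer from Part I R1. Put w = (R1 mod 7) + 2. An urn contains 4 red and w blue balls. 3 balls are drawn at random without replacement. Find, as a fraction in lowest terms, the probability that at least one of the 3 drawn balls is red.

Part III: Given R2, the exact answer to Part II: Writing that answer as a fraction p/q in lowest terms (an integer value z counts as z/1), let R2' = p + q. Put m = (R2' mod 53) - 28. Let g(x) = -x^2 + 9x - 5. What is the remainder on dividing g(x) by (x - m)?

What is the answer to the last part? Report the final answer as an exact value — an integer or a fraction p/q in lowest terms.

-95

Part I: 48964 = 2^2 * 12241; number of divisors = (2+1) * (1+1) = 6; answer 6
Part II: R1 = 6; w = 8; total draws C(12,3) = 220; complement C(8,3) = 56; favorable 220 - 56 = 164; P = 41/55; answer 41/55
Part III: R2 = 41/55; threaded value p + q = 96; m = 15; remainder = value at the root: -1*(15)^2 + 9*(15)^1 - 5 = (-225) + (135) + (-5) = -95; answer -95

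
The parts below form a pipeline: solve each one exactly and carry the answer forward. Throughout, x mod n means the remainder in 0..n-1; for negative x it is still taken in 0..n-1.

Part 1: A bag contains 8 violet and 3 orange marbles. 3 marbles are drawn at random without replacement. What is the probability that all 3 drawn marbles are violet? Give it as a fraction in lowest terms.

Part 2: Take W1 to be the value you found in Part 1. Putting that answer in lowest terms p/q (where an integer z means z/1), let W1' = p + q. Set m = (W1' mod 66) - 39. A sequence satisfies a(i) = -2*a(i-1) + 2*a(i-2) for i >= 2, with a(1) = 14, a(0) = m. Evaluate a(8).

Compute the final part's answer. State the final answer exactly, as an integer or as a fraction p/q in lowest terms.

-23040

Part 1: total draws C(11,3) = 165; favorable C(8,3) = 56; P = 56/165; answer 56/165
Part 2: W1 = 56/165; threaded value p + q = 221; m = -16; a(2) = -2*(14) + 2*(-16) = -60; iterating: a(2)=-60, a(3)=148, a(4)=-416, a(5)=1128, a(6)=-3088, a(7)=8432, a(8)=-23040; answer -23040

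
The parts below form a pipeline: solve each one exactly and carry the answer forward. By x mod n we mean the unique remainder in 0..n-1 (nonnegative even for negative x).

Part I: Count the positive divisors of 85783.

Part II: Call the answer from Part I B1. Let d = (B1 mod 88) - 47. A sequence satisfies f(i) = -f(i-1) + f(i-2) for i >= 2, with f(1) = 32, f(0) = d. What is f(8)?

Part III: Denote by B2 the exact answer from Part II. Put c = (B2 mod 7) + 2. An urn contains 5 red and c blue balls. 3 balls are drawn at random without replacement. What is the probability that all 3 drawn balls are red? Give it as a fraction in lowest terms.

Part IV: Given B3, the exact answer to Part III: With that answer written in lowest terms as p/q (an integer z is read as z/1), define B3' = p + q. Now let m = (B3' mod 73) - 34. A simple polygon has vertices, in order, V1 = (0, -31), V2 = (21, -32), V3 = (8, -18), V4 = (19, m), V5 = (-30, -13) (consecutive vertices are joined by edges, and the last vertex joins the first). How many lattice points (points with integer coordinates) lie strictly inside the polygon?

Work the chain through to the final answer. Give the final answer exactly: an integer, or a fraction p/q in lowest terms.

754

Part I: 85783 = 109 * 787; number of divisors = (1+1) * (1+1) = 4; answer 4
Part II: B1 = 4; d = -43; f(2) = -1*(32) + 1*(-43) = -75; iterating: f(2)=-75, f(3)=107, f(4)=-182, f(5)=289, f(6)=-471, f(7)=760, f(8)=-1231; answer -1231
Part III: B2 = -1231; c = 3; total draws C(8,3) = 56; favorable C(5,3) = 10; P = 5/28; answer 5/28
Part IV: B3 = 5/28; threaded value p + q = 33; m = -1; cross terms: (0*-32 - 21*-31)=651, (21*-18 - 8*-32)=-122, (8*-1 - 19*-18)=334, (19*-13 - -30*-1)=-277, (-30*-31 - 0*-13)=930; twice the area = |1516| = 1516; area = 758; boundary points = 1 + 1 + 1 + 1 + 6 = 10; strictly interior points = area - boundary/2 + 1 = 754; answer 754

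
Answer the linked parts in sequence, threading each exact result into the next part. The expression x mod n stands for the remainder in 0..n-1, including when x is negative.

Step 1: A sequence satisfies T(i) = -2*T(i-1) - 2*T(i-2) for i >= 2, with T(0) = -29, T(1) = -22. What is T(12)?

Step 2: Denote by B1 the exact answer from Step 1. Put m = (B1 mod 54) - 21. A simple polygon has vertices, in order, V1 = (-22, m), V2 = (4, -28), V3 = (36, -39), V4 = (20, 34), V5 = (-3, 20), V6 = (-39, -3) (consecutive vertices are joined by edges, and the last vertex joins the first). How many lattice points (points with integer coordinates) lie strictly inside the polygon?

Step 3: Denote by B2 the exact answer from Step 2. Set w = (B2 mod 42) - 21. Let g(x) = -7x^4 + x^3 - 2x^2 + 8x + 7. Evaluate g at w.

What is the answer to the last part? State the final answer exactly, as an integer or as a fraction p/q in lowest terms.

Step 1: T(2) = -2*(-22) - 2*(-29) = 102; iterating: T(2)=102, T(3)=-160, T(4)=116, T(5)=88, T(6)=-408, T(7)=640, T(8)=-464, T(9)=-352, T(10)=1632, T(11)=-2560, T(12)=1856; answer 1856
Step 2: B1 = 1856; m = -1; cross terms: (-22*-28 - 4*-1)=620, (4*-39 - 36*-28)=852, (36*34 - 20*-39)=2004, (20*20 - -3*34)=502, (-3*-3 - -39*20)=789, (-39*-1 - -22*-3)=-27; twice the area = |4740| = 4740; area = 2370; boundary points = 1 + 1 + 1 + 1 + 1 + 1 = 6; strictly interior points = area - boundary/2 + 1 = 2368; answer 2368
Step 3: B2 = 2368; w = -5; -7*(-5)^4 + 1*(-5)^3 - 2*(-5)^2 + 8*(-5)^1 + 7 = (-4375) + (-125) + (-50) + (-40) + (7) = -4583; answer -4583

-4583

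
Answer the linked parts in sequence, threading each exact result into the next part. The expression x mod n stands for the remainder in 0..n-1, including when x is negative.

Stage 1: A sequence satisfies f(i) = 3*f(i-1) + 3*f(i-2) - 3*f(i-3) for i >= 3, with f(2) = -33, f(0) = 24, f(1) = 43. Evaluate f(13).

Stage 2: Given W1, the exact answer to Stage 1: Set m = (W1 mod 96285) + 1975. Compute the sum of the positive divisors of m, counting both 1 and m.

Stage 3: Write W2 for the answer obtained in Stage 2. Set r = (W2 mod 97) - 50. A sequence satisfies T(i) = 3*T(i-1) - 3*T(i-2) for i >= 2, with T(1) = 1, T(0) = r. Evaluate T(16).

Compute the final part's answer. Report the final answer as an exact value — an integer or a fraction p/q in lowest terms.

Stage 1: f(3) = 3*(-33) + 3*(43) - 3*(24) = -42; iterating: f(3)=-42, f(4)=-354, f(5)=-1089, f(6)=-4203, f(7)=-14814, f(8)=-53784, f(9)=-193185, f(10)=-696465, f(11)=-2507598, f(12)=-9032634, f(13)=-32531301; answer -32531301
Stage 2: W1 = -32531301; m = 15004; 15004 = 2^2 * 11^2 * 31; sigma = (1 + 2 + 4) * (1 + 11 + 121) * (1 + 31) = 7 * 133 * 32 = 29792; answer 29792
Stage 3: W2 = 29792; r = -37; T(2) = 3*(1) - 3*(-37) = 114; iterating: T(2)=114, T(3)=339, T(4)=675, T(5)=1008, T(6)=999, T(7)=-27, T(8)=-3078, T(9)=-9153, T(10)=-18225, T(11)=-27216, T(12)=-26973, T(13)=729, T(14)=83106, T(15)=247131, T(16)=492075; answer 492075

492075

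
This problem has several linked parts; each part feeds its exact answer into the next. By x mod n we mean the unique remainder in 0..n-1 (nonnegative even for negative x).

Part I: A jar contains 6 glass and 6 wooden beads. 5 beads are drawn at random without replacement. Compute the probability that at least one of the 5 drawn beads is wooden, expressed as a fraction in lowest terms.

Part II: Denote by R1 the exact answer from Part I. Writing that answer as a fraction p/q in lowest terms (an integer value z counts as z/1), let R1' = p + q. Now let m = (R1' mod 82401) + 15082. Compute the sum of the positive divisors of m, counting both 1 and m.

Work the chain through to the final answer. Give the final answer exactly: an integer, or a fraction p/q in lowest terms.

29952

Part I: total draws C(12,5) = 792; complement C(6,5) = 6; favorable 792 - 6 = 786; P = 131/132; answer 131/132
Part II: R1 = 131/132; threaded value p + q = 263; m = 15345; 15345 = 3^2 * 5 * 11 * 31; sigma = (1 + 3 + 9) * (1 + 5) * (1 + 11) * (1 + 31) = 13 * 6 * 12 * 32 = 29952; answer 29952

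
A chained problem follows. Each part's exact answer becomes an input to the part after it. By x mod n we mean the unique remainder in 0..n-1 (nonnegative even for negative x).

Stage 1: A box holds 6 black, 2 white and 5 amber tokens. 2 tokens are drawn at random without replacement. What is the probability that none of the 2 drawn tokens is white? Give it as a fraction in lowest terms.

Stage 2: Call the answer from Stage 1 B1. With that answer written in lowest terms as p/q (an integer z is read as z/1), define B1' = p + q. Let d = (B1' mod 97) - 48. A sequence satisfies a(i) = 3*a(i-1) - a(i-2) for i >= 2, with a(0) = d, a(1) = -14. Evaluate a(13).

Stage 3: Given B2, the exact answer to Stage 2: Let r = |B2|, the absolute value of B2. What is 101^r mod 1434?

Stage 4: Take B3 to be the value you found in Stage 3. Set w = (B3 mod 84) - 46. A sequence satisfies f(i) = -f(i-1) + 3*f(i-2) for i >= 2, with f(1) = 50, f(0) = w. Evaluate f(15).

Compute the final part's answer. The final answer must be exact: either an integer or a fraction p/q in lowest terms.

1706393

Stage 1: total draws C(13,2) = 78; favorable C(11,2) = 55; P = 55/78; answer 55/78
Stage 2: B1 = 55/78; threaded value p + q = 133; d = -12; a(2) = 3*(-14) - 1*(-12) = -30; iterating: a(2)=-30, a(3)=-76, a(4)=-198, a(5)=-518, a(6)=-1356, a(7)=-3550, a(8)=-9294, a(9)=-24332, a(10)=-63702, a(11)=-166774, a(12)=-436620, a(13)=-1143086; answer -1143086
Stage 3: B2 = -1143086; r = 1143086; squarings mod 1434: 101^1=101, 101^2=163, 101^4=757, 101^8=883, 101^16=1027, 101^32=739, 101^64=1201, 101^128=1231, 101^256=1057, 101^512=163, 101^1024=757, 101^2048=883, 101^4096=1027, 101^8192=739, 101^16384=1201, 101^32768=1231, 101^65536=1057, 101^131072=163, 101^262144=757, 101^524288=883, 101^1048576=1027; 101^1143086 = 101^2 * 101^4 * 101^8 * 101^32 * 101^256 * 101^4096 * 101^8192 * 101^16384 * 101^65536 * 101^1048576 = 67 (mod 1434); answer 67
Stage 4: B3 = 67; w = 21; f(2) = -1*(50) + 3*(21) = 13; iterating: f(2)=13, f(3)=137, f(4)=-98, f(5)=509, f(6)=-803, f(7)=2330, f(8)=-4739, f(9)=11729, f(10)=-25946, f(11)=61133, f(12)=-138971, f(13)=322370, f(14)=-739283, f(15)=1706393; answer 1706393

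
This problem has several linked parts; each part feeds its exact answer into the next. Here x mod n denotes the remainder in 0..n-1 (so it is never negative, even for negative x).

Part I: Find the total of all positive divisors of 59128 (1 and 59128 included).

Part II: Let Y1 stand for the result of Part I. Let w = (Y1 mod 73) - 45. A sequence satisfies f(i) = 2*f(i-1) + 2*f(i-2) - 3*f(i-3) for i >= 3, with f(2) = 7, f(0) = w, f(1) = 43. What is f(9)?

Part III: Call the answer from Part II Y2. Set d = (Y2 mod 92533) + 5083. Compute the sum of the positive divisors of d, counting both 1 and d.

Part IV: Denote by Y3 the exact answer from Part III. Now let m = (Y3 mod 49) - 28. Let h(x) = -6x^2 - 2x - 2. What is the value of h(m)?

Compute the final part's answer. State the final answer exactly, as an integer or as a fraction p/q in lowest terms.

Part I: 59128 = 2^3 * 19 * 389; sigma = (1 + 2 + 4 + 8) * (1 + 19) * (1 + 389) = 15 * 20 * 390 = 117000; answer 117000
Part II: Y1 = 117000; w = 9; f(3) = 2*(7) + 2*(43) - 3*(9) = 73; iterating: f(3)=73, f(4)=31, f(5)=187, f(6)=217, f(7)=715, f(8)=1303, f(9)=3385; answer 3385
Part III: Y2 = 3385; d = 8468; 8468 = 2^2 * 29 * 73; sigma = (1 + 2 + 4) * (1 + 29) * (1 + 73) = 7 * 30 * 74 = 15540; answer 15540
Part IV: Y3 = 15540; m = -21; -6*(-21)^2 - 2*(-21)^1 - 2 = (-2646) + (42) + (-2) = -2606; answer -2606

-2606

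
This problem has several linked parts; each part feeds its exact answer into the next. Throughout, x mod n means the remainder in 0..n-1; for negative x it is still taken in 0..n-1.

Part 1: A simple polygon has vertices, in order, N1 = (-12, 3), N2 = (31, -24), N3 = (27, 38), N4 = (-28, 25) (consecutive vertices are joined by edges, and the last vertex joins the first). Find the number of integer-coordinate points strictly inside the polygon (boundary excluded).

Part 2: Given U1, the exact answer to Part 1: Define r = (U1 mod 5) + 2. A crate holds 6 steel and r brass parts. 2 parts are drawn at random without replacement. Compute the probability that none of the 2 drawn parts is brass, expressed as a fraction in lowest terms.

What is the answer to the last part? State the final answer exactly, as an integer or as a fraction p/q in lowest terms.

5/12

Part 1: cross terms: (-12*-24 - 31*3)=195, (31*38 - 27*-24)=1826, (27*25 - -28*38)=1739, (-28*3 - -12*25)=216; twice the area = |3976| = 3976; area = 1988; boundary points = 1 + 2 + 1 + 2 = 6; strictly interior points = area - boundary/2 + 1 = 1986; answer 1986
Part 2: U1 = 1986; r = 3; total draws C(9,2) = 36; favorable C(6,2) = 15; P = 5/12; answer 5/12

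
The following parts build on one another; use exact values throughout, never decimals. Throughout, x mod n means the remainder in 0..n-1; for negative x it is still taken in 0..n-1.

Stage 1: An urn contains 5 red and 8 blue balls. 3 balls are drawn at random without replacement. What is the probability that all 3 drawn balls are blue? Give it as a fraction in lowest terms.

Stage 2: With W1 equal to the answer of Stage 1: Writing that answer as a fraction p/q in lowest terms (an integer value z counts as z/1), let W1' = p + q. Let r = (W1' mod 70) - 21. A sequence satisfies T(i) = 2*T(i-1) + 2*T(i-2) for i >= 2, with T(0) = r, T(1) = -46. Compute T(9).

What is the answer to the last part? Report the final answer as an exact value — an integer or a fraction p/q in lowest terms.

-94688

Stage 1: total draws C(13,3) = 286; favorable C(8,3) = 56; P = 28/143; answer 28/143
Stage 2: W1 = 28/143; threaded value p + q = 171; r = 10; T(2) = 2*(-46) + 2*(10) = -72; iterating: T(2)=-72, T(3)=-236, T(4)=-616, T(5)=-1704, T(6)=-4640, T(7)=-12688, T(8)=-34656, T(9)=-94688; answer -94688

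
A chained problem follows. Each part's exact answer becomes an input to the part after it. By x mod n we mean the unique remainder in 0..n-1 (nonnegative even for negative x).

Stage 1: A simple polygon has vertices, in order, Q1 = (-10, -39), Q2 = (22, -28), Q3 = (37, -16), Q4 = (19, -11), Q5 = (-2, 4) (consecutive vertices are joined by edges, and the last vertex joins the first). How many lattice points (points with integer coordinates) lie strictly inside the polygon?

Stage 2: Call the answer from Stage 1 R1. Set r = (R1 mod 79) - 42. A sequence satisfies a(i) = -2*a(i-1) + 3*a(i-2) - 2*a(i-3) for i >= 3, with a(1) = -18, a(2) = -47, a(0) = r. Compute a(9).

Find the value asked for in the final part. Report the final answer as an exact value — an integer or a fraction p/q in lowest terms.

Stage 1: cross terms: (-10*-28 - 22*-39)=1138, (22*-16 - 37*-28)=684, (37*-11 - 19*-16)=-103, (19*4 - -2*-11)=54, (-2*-39 - -10*4)=118; twice the area = |1891| = 1891; area = 1891/2; boundary points = 1 + 3 + 1 + 3 + 1 = 9; strictly interior points = area - boundary/2 + 1 = 942; answer 942
Stage 2: R1 = 942; r = 31; a(3) = -2*(-47) + 3*(-18) - 2*(31) = -22; iterating: a(3)=-22, a(4)=-61, a(5)=150, a(6)=-439, a(7)=1450, a(8)=-4517, a(9)=14262; answer 14262

14262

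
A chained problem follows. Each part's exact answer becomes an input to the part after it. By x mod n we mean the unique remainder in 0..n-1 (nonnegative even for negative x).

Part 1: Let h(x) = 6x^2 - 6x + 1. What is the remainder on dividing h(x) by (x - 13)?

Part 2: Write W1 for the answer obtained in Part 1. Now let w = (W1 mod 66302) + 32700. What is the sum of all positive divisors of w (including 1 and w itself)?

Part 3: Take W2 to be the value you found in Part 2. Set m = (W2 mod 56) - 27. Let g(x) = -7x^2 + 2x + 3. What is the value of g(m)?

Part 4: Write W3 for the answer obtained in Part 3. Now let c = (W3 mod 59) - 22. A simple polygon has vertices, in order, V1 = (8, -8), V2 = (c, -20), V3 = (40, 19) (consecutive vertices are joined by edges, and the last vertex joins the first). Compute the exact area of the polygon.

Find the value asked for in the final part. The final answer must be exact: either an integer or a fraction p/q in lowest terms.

159

Part 1: remainder = value at the root: 6*(13)^2 - 6*(13)^1 + 1 = (1014) + (-78) + (1) = 937; answer 937
Part 2: W1 = 937; w = 33637; 33637 is prime, so its only divisors are 1 and 33637; sigma = 1 + 33637 = 33638; answer 33638
Part 3: W2 = 33638; m = 11; -7*(11)^2 + 2*(11)^1 + 3 = (-847) + (22) + (3) = -822; answer -822
Part 4: W3 = -822; c = -18; cross terms: (8*-20 - -18*-8)=-304, (-18*19 - 40*-20)=458, (40*-8 - 8*19)=-472; twice the area = |-318| = 318; area = 159; answer 159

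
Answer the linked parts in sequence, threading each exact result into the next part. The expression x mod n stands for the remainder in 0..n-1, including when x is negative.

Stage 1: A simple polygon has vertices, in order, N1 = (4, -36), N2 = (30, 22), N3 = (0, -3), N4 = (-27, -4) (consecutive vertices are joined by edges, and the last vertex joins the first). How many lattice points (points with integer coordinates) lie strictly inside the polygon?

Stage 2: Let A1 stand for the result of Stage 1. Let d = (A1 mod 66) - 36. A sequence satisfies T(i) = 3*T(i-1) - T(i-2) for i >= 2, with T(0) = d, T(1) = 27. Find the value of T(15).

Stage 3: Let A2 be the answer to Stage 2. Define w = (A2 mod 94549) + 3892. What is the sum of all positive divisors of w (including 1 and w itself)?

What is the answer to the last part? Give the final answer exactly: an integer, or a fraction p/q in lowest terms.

Stage 1: cross terms: (4*22 - 30*-36)=1168, (30*-3 - 0*22)=-90, (0*-4 - -27*-3)=-81, (-27*-36 - 4*-4)=988; twice the area = |1985| = 1985; area = 1985/2; boundary points = 2 + 5 + 1 + 1 = 9; strictly interior points = area - boundary/2 + 1 = 989; answer 989
Stage 2: A1 = 989; d = 29; T(2) = 3*(27) - 1*(29) = 52; iterating: T(2)=52, T(3)=129, T(4)=335, T(5)=876, T(6)=2293, T(7)=6003, T(8)=15716, T(9)=41145, T(10)=107719, T(11)=282012, T(12)=738317, T(13)=1932939, T(14)=5060500, T(15)=13248561; answer 13248561
Stage 3: A2 = 13248561; w = 15593; 15593 = 31 * 503; sigma = (1 + 31) * (1 + 503) = 32 * 504 = 16128; answer 16128

16128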